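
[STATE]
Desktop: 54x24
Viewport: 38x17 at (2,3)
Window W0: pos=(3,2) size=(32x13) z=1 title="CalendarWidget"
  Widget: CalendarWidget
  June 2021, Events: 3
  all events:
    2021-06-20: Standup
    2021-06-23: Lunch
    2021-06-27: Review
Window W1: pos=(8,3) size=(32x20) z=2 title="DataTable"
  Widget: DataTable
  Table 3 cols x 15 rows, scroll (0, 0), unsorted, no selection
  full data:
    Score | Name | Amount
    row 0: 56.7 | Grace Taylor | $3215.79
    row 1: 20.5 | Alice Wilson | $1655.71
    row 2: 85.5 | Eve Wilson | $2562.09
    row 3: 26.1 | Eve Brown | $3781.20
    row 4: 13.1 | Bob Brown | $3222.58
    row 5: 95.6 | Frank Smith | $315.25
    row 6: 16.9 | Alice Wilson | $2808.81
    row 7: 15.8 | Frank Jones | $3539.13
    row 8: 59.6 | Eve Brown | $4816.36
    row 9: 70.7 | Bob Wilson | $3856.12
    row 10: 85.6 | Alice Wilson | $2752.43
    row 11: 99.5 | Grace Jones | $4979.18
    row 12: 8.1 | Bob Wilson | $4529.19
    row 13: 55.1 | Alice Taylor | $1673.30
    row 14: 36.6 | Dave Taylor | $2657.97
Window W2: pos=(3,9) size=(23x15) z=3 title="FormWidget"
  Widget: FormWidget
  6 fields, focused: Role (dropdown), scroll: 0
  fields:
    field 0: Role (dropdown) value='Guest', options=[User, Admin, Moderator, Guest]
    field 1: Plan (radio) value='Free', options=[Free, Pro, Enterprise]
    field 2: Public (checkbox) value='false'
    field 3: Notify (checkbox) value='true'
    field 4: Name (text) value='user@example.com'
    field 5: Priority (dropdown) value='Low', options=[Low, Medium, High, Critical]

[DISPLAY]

 ┃ Cal┏━━━━━━━━━━━━━━━━━━━━━━━━━━━━━━┓
 ┠────┃ DataTable                    ┃
 ┃    ┠──────────────────────────────┨
 ┃Mo T┃Score│Name        │Amount     ┃
 ┃    ┃─────┼────────────┼────────   ┃
 ┃ 7  ┃56.7 │Grace Taylor│$3215.79   ┃
 ┏━━━━━━━━━━━━━━━━━━━━━┓n│$1655.71   ┃
 ┃ FormWidget          ┃ │$2562.09   ┃
 ┠─────────────────────┨ │$3781.20   ┃
 ┃> Role:       [Gues▼]┃ │$3222.58   ┃
 ┃  Plan:       (●) Fre┃ │$315.25    ┃
 ┃  Public:     [ ]    ┃n│$2808.81   ┃
 ┃  Notify:     [x]    ┃ │$3539.13   ┃
 ┃  Name:       [user@]┃ │$4816.36   ┃
 ┃  Priority:   [Low ▼]┃ │$3856.12   ┃
 ┃                     ┃n│$2752.43   ┃
 ┃                     ┃ │$4979.18   ┃


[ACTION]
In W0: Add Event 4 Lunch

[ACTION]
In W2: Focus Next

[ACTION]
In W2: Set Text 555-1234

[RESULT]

 ┃ Cal┏━━━━━━━━━━━━━━━━━━━━━━━━━━━━━━┓
 ┠────┃ DataTable                    ┃
 ┃    ┠──────────────────────────────┨
 ┃Mo T┃Score│Name        │Amount     ┃
 ┃    ┃─────┼────────────┼────────   ┃
 ┃ 7  ┃56.7 │Grace Taylor│$3215.79   ┃
 ┏━━━━━━━━━━━━━━━━━━━━━┓n│$1655.71   ┃
 ┃ FormWidget          ┃ │$2562.09   ┃
 ┠─────────────────────┨ │$3781.20   ┃
 ┃  Role:       [Gues▼]┃ │$3222.58   ┃
 ┃> Plan:       (●) Fre┃ │$315.25    ┃
 ┃  Public:     [ ]    ┃n│$2808.81   ┃
 ┃  Notify:     [x]    ┃ │$3539.13   ┃
 ┃  Name:       [user@]┃ │$4816.36   ┃
 ┃  Priority:   [Low ▼]┃ │$3856.12   ┃
 ┃                     ┃n│$2752.43   ┃
 ┃                     ┃ │$4979.18   ┃


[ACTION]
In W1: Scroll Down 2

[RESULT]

 ┃ Cal┏━━━━━━━━━━━━━━━━━━━━━━━━━━━━━━┓
 ┠────┃ DataTable                    ┃
 ┃    ┠──────────────────────────────┨
 ┃Mo T┃Score│Name        │Amount     ┃
 ┃    ┃─────┼────────────┼────────   ┃
 ┃ 7  ┃20.5 │Alice Wilson│$1655.71   ┃
 ┏━━━━━━━━━━━━━━━━━━━━━┓ │$2562.09   ┃
 ┃ FormWidget          ┃ │$3781.20   ┃
 ┠─────────────────────┨ │$3222.58   ┃
 ┃  Role:       [Gues▼]┃ │$315.25    ┃
 ┃> Plan:       (●) Fre┃n│$2808.81   ┃
 ┃  Public:     [ ]    ┃ │$3539.13   ┃
 ┃  Notify:     [x]    ┃ │$4816.36   ┃
 ┃  Name:       [user@]┃ │$3856.12   ┃
 ┃  Priority:   [Low ▼]┃n│$2752.43   ┃
 ┃                     ┃ │$4979.18   ┃
 ┃                     ┃ │$4529.19   ┃


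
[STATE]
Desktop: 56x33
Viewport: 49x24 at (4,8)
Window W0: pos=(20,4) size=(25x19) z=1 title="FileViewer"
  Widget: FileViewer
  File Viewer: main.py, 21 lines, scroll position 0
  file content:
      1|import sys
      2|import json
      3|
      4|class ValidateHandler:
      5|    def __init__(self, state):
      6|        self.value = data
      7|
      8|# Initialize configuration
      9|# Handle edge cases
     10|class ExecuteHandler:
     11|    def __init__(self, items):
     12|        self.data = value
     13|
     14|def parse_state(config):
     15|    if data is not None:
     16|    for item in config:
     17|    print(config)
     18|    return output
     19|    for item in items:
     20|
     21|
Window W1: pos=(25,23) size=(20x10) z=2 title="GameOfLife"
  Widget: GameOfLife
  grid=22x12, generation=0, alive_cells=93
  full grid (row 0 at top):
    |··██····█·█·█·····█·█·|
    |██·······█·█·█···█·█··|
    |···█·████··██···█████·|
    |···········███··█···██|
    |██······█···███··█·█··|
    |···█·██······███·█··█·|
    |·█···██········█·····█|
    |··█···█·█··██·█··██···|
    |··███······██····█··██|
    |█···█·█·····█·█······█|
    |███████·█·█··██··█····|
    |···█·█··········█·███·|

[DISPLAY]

                ┃import json           █┃        
                ┃                      ░┃        
                ┃class ValidateHandler:░┃        
                ┃    def __init__(self,░┃        
                ┃        self.value = d░┃        
                ┃                      ░┃        
                ┃# Initialize configura░┃        
                ┃# Handle edge cases   ░┃        
                ┃class ExecuteHandler: ░┃        
                ┃    def __init__(self,░┃        
                ┃        self.data = va░┃        
                ┃                      ░┃        
                ┃def parse_state(config░┃        
                ┃    if data is not Non▼┃        
                ┗━━━━━━━━━━━━━━━━━━━━━━━┛        
                     ┏━━━━━━━━━━━━━━━━━━┓        
                     ┃ GameOfLife       ┃        
                     ┠──────────────────┨        
                     ┃Gen: 0            ┃        
                     ┃·········███··█···┃        
                     ┃······█···███··█·█┃        
                     ┃·█·██······███·█··┃        
                     ┃···██········█····┃        
                     ┃█···█·█··██·█··██·┃        


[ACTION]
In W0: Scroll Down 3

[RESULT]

                ┃    def __init__(self,░┃        
                ┃        self.value = d░┃        
                ┃                      ░┃        
                ┃# Initialize configura░┃        
                ┃# Handle edge cases   ░┃        
                ┃class ExecuteHandler: ░┃        
                ┃    def __init__(self,█┃        
                ┃        self.data = va░┃        
                ┃                      ░┃        
                ┃def parse_state(config░┃        
                ┃    if data is not Non░┃        
                ┃    for item in config░┃        
                ┃    print(config)     ░┃        
                ┃    return output     ▼┃        
                ┗━━━━━━━━━━━━━━━━━━━━━━━┛        
                     ┏━━━━━━━━━━━━━━━━━━┓        
                     ┃ GameOfLife       ┃        
                     ┠──────────────────┨        
                     ┃Gen: 0            ┃        
                     ┃·········███··█···┃        
                     ┃······█···███··█·█┃        
                     ┃·█·██······███·█··┃        
                     ┃···██········█····┃        
                     ┃█···█·█··██·█··██·┃        


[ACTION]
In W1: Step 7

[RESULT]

                ┃    def __init__(self,░┃        
                ┃        self.value = d░┃        
                ┃                      ░┃        
                ┃# Initialize configura░┃        
                ┃# Handle edge cases   ░┃        
                ┃class ExecuteHandler: ░┃        
                ┃    def __init__(self,█┃        
                ┃        self.data = va░┃        
                ┃                      ░┃        
                ┃def parse_state(config░┃        
                ┃    if data is not Non░┃        
                ┃    for item in config░┃        
                ┃    print(config)     ░┃        
                ┃    return output     ▼┃        
                ┗━━━━━━━━━━━━━━━━━━━━━━━┛        
                     ┏━━━━━━━━━━━━━━━━━━┓        
                     ┃ GameOfLife       ┃        
                     ┠──────────────────┨        
                     ┃Gen: 7            ┃        
                     ┃··············██·█┃        
                     ┃·█···█···········█┃        
                     ┃·······██·······█·┃        
                     ┃····█·██··········┃        
                     ┃···██·██··········┃        


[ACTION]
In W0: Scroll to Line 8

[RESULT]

                ┃# Initialize configura░┃        
                ┃# Handle edge cases   ░┃        
                ┃class ExecuteHandler: ░┃        
                ┃    def __init__(self,░┃        
                ┃        self.data = va░┃        
                ┃                      ░┃        
                ┃def parse_state(config░┃        
                ┃    if data is not Non░┃        
                ┃    for item in config░┃        
                ┃    print(config)     ░┃        
                ┃    return output     ░┃        
                ┃    for item in items:░┃        
                ┃                      █┃        
                ┃                      ▼┃        
                ┗━━━━━━━━━━━━━━━━━━━━━━━┛        
                     ┏━━━━━━━━━━━━━━━━━━┓        
                     ┃ GameOfLife       ┃        
                     ┠──────────────────┨        
                     ┃Gen: 7            ┃        
                     ┃··············██·█┃        
                     ┃·█···█···········█┃        
                     ┃·······██·······█·┃        
                     ┃····█·██··········┃        
                     ┃···██·██··········┃        


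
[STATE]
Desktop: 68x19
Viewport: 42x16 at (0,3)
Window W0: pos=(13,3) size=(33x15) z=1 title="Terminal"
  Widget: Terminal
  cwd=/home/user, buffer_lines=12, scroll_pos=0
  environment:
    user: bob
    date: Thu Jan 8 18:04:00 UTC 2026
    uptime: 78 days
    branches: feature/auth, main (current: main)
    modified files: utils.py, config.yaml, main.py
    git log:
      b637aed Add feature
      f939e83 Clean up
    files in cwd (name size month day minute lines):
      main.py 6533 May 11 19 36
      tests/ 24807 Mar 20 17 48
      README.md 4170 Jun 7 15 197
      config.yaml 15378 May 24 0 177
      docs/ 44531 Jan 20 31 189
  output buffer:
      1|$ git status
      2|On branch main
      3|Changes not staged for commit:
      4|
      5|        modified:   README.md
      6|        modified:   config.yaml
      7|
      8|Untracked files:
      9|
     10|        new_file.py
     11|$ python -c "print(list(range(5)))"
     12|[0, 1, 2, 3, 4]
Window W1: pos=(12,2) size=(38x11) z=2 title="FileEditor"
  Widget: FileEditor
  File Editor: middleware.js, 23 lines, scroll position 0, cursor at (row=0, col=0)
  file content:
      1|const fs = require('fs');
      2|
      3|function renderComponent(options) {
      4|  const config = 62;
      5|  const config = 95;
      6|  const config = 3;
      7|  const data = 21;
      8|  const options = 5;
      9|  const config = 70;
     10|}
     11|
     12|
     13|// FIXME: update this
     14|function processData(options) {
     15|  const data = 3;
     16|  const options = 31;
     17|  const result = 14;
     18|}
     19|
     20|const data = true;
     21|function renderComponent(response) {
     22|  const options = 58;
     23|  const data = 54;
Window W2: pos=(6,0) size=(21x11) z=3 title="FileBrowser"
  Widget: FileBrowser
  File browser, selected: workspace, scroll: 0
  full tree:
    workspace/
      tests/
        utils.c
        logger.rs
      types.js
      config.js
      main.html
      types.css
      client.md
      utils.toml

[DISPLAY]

      ┃> [-] workspace/   ┃               
      ┃    [+] tests/     ┃───────────────
      ┃    types.js       ┃uire('fs');    
      ┃    config.js      ┃               
      ┃    main.html      ┃rComponent(opti
      ┃    types.css      ┃ = 62;         
      ┃    client.md      ┃ = 95;         
      ┗━━━━━━━━━━━━━━━━━━━┛ = 3;          
            ┃  const data = 21;           
            ┗━━━━━━━━━━━━━━━━━━━━━━━━━━━━━
             ┃Untracked files:            
             ┃                            
             ┃        new_file.py         
             ┃$ python -c "print(list(rang
             ┗━━━━━━━━━━━━━━━━━━━━━━━━━━━━
                                          


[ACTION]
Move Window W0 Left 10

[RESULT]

   ┏━━┃> [-] workspace/   ┃               
   ┃ T┃    [+] tests/     ┃───────────────
   ┠──┃    types.js       ┃uire('fs');    
   ┃$ ┃    config.js      ┃               
   ┃On┃    main.html      ┃rComponent(opti
   ┃Ch┃    types.css      ┃ = 62;         
   ┃  ┃    client.md      ┃ = 95;         
   ┃  ┗━━━━━━━━━━━━━━━━━━━┛ = 3;          
   ┃        ┃  const data = 21;           
   ┃        ┗━━━━━━━━━━━━━━━━━━━━━━━━━━━━━
   ┃Untracked files:               ┃      
   ┃                               ┃      
   ┃        new_file.py            ┃      
   ┃$ python -c "print(list(range(5┃      
   ┗━━━━━━━━━━━━━━━━━━━━━━━━━━━━━━━┛      
                                          


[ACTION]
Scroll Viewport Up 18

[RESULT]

      ┏━━━━━━━━━━━━━━━━━━━┓               
      ┃ FileBrowser       ┃               
      ┠───────────────────┨━━━━━━━━━━━━━━━
   ┏━━┃> [-] workspace/   ┃               
   ┃ T┃    [+] tests/     ┃───────────────
   ┠──┃    types.js       ┃uire('fs');    
   ┃$ ┃    config.js      ┃               
   ┃On┃    main.html      ┃rComponent(opti
   ┃Ch┃    types.css      ┃ = 62;         
   ┃  ┃    client.md      ┃ = 95;         
   ┃  ┗━━━━━━━━━━━━━━━━━━━┛ = 3;          
   ┃        ┃  const data = 21;           
   ┃        ┗━━━━━━━━━━━━━━━━━━━━━━━━━━━━━
   ┃Untracked files:               ┃      
   ┃                               ┃      
   ┃        new_file.py            ┃      


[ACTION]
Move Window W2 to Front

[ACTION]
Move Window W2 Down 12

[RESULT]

                                          
                                          
            ┏━━━━━━━━━━━━━━━━━━━━━━━━━━━━━
   ┏━━━━━━━━┃ FileEditor                  
   ┃ Termina┠─────────────────────────────
   ┠────────┃█onst fs = require('fs');    
   ┃$ git st┃                             
   ┃On branc┃function renderComponent(opti
   ┃Ch┏━━━━━━━━━━━━━━━━━━━┓ = 62;         
   ┃  ┃ FileBrowser       ┃ = 95;         
   ┃  ┠───────────────────┨ = 3;          
   ┃  ┃> [-] workspace/   ┃ 21;           
   ┃  ┃    [+] tests/     ┃━━━━━━━━━━━━━━━
   ┃Un┃    types.js       ┃        ┃      
   ┃  ┃    config.js      ┃        ┃      
   ┃  ┃    main.html      ┃        ┃      


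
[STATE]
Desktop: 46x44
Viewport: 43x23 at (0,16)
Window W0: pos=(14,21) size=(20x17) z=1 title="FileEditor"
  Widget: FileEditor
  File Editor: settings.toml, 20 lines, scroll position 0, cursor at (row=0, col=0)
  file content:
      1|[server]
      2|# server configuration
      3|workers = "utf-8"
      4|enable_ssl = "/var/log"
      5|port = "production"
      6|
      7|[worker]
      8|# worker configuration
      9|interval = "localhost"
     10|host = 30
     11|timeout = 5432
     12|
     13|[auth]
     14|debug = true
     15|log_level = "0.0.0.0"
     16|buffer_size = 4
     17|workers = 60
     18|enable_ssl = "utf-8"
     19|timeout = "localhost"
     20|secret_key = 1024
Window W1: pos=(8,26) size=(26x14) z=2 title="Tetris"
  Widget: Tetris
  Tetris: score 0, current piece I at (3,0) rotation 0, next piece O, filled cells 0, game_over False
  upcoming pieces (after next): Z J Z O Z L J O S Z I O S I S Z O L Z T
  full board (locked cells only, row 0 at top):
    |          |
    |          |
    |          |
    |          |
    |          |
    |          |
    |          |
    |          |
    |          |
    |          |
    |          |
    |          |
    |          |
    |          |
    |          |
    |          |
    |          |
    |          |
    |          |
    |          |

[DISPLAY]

                                           
                                           
                                           
                                           
                                           
              ┏━━━━━━━━━━━━━━━━━━┓         
              ┃ FileEditor       ┃         
              ┠──────────────────┨         
              ┃█server]         ▲┃         
              ┃# server configur█┃         
        ┏━━━━━━━━━━━━━━━━━━━━━━━━┓         
        ┃ Tetris                 ┃         
        ┠────────────────────────┨         
        ┃          │Next:        ┃         
        ┃          │▓▓           ┃         
        ┃          │▓▓           ┃         
        ┃          │             ┃         
        ┃          │             ┃         
        ┃          │             ┃         
        ┃          │Score:       ┃         
        ┃          │0            ┃         
        ┃          │             ┃         
        ┃          │             ┃         


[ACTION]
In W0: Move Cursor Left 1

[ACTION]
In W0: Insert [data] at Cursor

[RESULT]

                                           
                                           
                                           
                                           
                                           
              ┏━━━━━━━━━━━━━━━━━━┓         
              ┃ FileEditor       ┃         
              ┠──────────────────┨         
              ┃data█server]     ▲┃         
              ┃# server configur█┃         
        ┏━━━━━━━━━━━━━━━━━━━━━━━━┓         
        ┃ Tetris                 ┃         
        ┠────────────────────────┨         
        ┃          │Next:        ┃         
        ┃          │▓▓           ┃         
        ┃          │▓▓           ┃         
        ┃          │             ┃         
        ┃          │             ┃         
        ┃          │             ┃         
        ┃          │Score:       ┃         
        ┃          │0            ┃         
        ┃          │             ┃         
        ┃          │             ┃         


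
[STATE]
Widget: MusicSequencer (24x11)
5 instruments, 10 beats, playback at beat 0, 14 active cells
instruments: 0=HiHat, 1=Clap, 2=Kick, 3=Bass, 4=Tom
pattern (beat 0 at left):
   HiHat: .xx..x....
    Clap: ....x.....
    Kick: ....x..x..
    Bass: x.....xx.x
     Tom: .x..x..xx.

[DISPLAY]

      ▼123456789        
 HiHat·██··█····        
  Clap····█·····        
  Kick····█··█··        
  Bass█·····██·█        
   Tom·█··█··██·        
                        
                        
                        
                        
                        


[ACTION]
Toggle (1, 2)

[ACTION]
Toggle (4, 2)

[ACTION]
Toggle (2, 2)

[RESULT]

      ▼123456789        
 HiHat·██··█····        
  Clap··█·█·····        
  Kick··█·█··█··        
  Bass█·····██·█        
   Tom·██·█··██·        
                        
                        
                        
                        
                        


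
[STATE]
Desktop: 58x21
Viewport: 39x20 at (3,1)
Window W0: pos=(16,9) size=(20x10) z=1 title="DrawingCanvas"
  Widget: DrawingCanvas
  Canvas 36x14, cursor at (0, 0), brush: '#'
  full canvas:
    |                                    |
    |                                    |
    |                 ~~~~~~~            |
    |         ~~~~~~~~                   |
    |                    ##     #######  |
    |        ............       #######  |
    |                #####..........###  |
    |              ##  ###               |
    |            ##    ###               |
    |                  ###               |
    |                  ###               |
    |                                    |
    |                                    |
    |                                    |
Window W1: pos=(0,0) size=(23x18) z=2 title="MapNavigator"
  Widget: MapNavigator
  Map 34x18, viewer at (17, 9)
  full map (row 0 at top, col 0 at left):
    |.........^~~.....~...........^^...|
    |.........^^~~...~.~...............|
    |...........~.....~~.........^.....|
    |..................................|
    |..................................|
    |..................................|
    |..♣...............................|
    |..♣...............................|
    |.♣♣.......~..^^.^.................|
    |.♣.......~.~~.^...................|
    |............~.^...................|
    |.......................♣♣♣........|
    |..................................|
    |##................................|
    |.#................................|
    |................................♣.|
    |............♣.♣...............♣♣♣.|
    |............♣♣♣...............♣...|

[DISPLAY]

apNavigator        ┃                   
───────────────────┨                   
..~.....~~.........┃                   
...................┃                   
...................┃                   
...................┃                   
...................┃                   
...................┃                   
.~..^^.^...........┃━━━━━━━━━━━━┓      
~.~~.^..@..........┃ngCanvas    ┃      
...~.^.............┃────────────┨      
..............♣♣♣..┃            ┃      
...................┃            ┃      
...................┃           ~┃      
...................┃   ~~~~~~~~ ┃      
...................┃            ┃      
━━━━━━━━━━━━━━━━━━━┛  ..........┃      
             ┗━━━━━━━━━━━━━━━━━━┛      
                                       
                                       


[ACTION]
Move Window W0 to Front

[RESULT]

apNavigator        ┃                   
───────────────────┨                   
..~.....~~.........┃                   
...................┃                   
...................┃                   
...................┃                   
...................┃                   
...................┃                   
.~..^^.^.....┏━━━━━━━━━━━━━━━━━━┓      
~.~~.^..@....┃ DrawingCanvas    ┃      
...~.^.......┠──────────────────┨      
.............┃+                 ┃      
.............┃                  ┃      
.............┃                 ~┃      
.............┃         ~~~~~~~~ ┃      
.............┃                  ┃      
━━━━━━━━━━━━━┃        ..........┃      
             ┗━━━━━━━━━━━━━━━━━━┛      
                                       
                                       


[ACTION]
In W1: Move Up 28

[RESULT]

apNavigator        ┃                   
───────────────────┨                   
                   ┃                   
                   ┃                   
                   ┃                   
                   ┃                   
                   ┃                   
                   ┃                   
             ┏━━━━━━━━━━━━━━━━━━┓      
^~~.....@....┃ DrawingCanvas    ┃      
^^~~...~.~...┠──────────────────┨      
..~.....~~...┃+                 ┃      
.............┃                  ┃      
.............┃                 ~┃      
.............┃         ~~~~~~~~ ┃      
.............┃                  ┃      
━━━━━━━━━━━━━┃        ..........┃      
             ┗━━━━━━━━━━━━━━━━━━┛      
                                       
                                       


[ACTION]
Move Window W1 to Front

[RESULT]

apNavigator        ┃                   
───────────────────┨                   
                   ┃                   
                   ┃                   
                   ┃                   
                   ┃                   
                   ┃                   
                   ┃                   
                   ┃━━━━━━━━━━━━┓      
^~~.....@..........┃ngCanvas    ┃      
^^~~...~.~.........┃────────────┨      
..~.....~~.........┃            ┃      
...................┃            ┃      
...................┃           ~┃      
...................┃   ~~~~~~~~ ┃      
...................┃            ┃      
━━━━━━━━━━━━━━━━━━━┛  ..........┃      
             ┗━━━━━━━━━━━━━━━━━━┛      
                                       
                                       


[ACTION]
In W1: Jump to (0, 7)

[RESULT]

apNavigator        ┃                   
───────────────────┨                   
        .........^~┃                   
        .........^^┃                   
        ...........┃                   
        ...........┃                   
        ...........┃                   
        ...........┃                   
        ..♣........┃━━━━━━━━━━━━┓      
        @.♣........┃ngCanvas    ┃      
        .♣♣.......~┃────────────┨      
        .♣.......~.┃            ┃      
        ...........┃            ┃      
        ...........┃           ~┃      
        ...........┃   ~~~~~~~~ ┃      
        ##.........┃            ┃      
━━━━━━━━━━━━━━━━━━━┛  ..........┃      
             ┗━━━━━━━━━━━━━━━━━━┛      
                                       
                                       


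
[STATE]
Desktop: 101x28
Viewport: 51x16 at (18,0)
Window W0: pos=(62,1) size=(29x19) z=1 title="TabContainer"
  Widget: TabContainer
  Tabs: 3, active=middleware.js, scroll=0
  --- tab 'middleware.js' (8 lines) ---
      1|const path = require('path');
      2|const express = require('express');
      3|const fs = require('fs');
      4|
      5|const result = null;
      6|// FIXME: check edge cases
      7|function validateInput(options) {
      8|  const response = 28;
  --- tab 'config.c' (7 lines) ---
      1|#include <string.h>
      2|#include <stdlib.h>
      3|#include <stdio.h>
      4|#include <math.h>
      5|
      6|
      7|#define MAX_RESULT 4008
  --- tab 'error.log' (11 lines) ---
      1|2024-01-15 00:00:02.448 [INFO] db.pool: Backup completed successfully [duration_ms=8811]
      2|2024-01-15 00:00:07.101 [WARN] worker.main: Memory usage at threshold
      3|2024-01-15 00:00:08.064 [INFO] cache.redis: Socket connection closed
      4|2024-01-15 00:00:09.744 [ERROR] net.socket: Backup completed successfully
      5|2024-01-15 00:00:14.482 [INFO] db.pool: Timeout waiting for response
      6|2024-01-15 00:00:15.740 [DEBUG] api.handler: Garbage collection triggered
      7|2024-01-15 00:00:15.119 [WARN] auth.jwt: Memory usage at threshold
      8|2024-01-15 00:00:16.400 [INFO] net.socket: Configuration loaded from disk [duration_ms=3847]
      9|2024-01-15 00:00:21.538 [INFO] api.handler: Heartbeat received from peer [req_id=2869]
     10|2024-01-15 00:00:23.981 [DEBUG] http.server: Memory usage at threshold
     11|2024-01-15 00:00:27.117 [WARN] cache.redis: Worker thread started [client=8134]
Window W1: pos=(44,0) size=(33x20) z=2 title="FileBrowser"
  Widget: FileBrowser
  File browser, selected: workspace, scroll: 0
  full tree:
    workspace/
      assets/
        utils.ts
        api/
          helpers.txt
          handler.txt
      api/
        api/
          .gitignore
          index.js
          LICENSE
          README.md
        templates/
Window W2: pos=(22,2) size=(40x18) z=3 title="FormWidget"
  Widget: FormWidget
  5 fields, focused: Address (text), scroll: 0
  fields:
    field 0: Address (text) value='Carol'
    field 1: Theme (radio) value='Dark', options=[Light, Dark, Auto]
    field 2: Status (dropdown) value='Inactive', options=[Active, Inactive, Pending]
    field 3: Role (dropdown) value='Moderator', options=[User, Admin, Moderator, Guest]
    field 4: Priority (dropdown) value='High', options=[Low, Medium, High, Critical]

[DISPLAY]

                          ┏━━━━━━━━━━━━━━━━━━━━━━━━
                          ┃ FileBrowser            
    ┏━━━━━━━━━━━━━━━━━━━━━━━━━━━━━━━━━━━━━━┓───────
    ┃ FormWidget                           ┃       
    ┠──────────────────────────────────────┨       
    ┃> Address:    [Carol                 ]┃       
    ┃  Theme:      ( ) Light  (●) Dark  ( )┃       
    ┃  Status:     [Inactive             ▼]┃       
    ┃  Role:       [Moderator            ▼]┃       
    ┃  Priority:   [High                 ▼]┃       
    ┃                                      ┃       
    ┃                                      ┃       
    ┃                                      ┃       
    ┃                                      ┃       
    ┃                                      ┃       
    ┃                                      ┃       


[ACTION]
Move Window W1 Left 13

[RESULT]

             ┏━━━━━━━━━━━━━━━━━━━━━━━━━━━━━━━┓     
             ┃ FileBrowser                   ┃━━━━━
    ┏━━━━━━━━━━━━━━━━━━━━━━━━━━━━━━━━━━━━━━┓─┨TabCo
    ┃ FormWidget                           ┃ ┃─────
    ┠──────────────────────────────────────┨ ┃middl
    ┃> Address:    [Carol                 ]┃ ┃─────
    ┃  Theme:      ( ) Light  (●) Dark  ( )┃ ┃onst 
    ┃  Status:     [Inactive             ▼]┃ ┃onst 
    ┃  Role:       [Moderator            ▼]┃ ┃onst 
    ┃  Priority:   [High                 ▼]┃ ┃     
    ┃                                      ┃ ┃onst 
    ┃                                      ┃ ┃/ FIX
    ┃                                      ┃ ┃uncti
    ┃                                      ┃ ┃ cons
    ┃                                      ┃ ┃     
    ┃                                      ┃ ┃     


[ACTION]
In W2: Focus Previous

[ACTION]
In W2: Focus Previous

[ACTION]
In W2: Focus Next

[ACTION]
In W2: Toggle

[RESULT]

             ┏━━━━━━━━━━━━━━━━━━━━━━━━━━━━━━━┓     
             ┃ FileBrowser                   ┃━━━━━
    ┏━━━━━━━━━━━━━━━━━━━━━━━━━━━━━━━━━━━━━━┓─┨TabCo
    ┃ FormWidget                           ┃ ┃─────
    ┠──────────────────────────────────────┨ ┃middl
    ┃  Address:    [Carol                 ]┃ ┃─────
    ┃  Theme:      ( ) Light  (●) Dark  ( )┃ ┃onst 
    ┃  Status:     [Inactive             ▼]┃ ┃onst 
    ┃  Role:       [Moderator            ▼]┃ ┃onst 
    ┃> Priority:   [High                 ▼]┃ ┃     
    ┃                                      ┃ ┃onst 
    ┃                                      ┃ ┃/ FIX
    ┃                                      ┃ ┃uncti
    ┃                                      ┃ ┃ cons
    ┃                                      ┃ ┃     
    ┃                                      ┃ ┃     


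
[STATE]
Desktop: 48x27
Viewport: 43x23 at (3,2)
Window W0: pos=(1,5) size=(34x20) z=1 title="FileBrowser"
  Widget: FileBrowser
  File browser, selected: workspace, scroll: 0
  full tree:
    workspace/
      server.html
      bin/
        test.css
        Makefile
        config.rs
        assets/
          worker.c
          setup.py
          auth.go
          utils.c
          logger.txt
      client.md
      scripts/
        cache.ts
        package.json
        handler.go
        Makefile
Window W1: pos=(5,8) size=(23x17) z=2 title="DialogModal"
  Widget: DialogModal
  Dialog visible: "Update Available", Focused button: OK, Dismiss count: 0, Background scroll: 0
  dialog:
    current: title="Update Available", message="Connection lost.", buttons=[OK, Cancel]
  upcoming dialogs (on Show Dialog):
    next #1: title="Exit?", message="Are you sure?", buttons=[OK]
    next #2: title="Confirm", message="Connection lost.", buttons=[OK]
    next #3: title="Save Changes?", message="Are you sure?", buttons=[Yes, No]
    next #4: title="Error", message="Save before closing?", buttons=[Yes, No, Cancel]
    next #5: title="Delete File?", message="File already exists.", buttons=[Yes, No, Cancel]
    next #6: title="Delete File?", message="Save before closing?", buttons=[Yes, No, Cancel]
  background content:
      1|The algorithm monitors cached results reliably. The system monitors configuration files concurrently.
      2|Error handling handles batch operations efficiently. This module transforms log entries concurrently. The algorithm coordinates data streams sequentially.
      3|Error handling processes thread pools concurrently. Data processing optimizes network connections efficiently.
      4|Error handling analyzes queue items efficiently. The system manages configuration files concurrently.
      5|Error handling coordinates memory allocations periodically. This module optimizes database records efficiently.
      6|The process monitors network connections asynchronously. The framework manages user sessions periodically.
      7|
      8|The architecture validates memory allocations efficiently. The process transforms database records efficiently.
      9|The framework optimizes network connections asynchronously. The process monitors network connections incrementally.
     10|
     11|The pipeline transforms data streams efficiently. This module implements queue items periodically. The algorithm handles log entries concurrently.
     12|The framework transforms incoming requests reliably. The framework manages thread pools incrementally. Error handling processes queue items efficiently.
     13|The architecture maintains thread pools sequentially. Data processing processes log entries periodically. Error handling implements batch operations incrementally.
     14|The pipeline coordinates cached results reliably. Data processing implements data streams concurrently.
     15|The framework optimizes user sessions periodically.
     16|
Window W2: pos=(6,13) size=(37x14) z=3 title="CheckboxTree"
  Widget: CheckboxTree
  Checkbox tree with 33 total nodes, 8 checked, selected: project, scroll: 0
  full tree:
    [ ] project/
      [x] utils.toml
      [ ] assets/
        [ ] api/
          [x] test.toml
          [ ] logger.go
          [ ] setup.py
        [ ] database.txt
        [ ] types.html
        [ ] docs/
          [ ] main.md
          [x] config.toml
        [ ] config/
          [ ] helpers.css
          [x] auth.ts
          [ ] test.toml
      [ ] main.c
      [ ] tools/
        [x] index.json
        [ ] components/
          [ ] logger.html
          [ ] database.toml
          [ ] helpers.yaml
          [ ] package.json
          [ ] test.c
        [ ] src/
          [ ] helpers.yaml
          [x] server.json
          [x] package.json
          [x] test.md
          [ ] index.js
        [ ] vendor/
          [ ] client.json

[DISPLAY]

                                           
                                           
                                           
━━━━━━━━━━━━━━━━━━━━━━━━━━━━━━━┓           
FileBrowser                    ┃           
───────────────────────────────┨           
 [┏━━━━━━━━━━━━━━━━━━━━━┓      ┃           
  ┃ DialogModal         ┃      ┃           
  ┠─────────────────────┨      ┃           
  ┃The algorithm monitor┃      ┃           
  ┃Error handling handle┃      ┃           
  ┃┏━━━━━━━━━━━━━━━━━━━━━━━━━━━━━━━━━━━┓   
  ┃┃ CheckboxTree                      ┃   
  ┃┠───────────────────────────────────┨   
  ┃┃>[-] project/                      ┃   
  ┃┃   [x] utils.toml                  ┃   
  ┃┃   [-] assets/                     ┃   
  ┃┃     [-] api/                      ┃   
  ┃┃       [x] test.toml               ┃   
  ┃┃       [ ] logger.go               ┃   
  ┃┃       [ ] setup.py                ┃   
  ┃┃     [ ] database.txt              ┃   
━━┗┃     [ ] types.html                ┃   


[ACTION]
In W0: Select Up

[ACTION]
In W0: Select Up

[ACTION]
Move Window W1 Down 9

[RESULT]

                                           
                                           
                                           
━━━━━━━━━━━━━━━━━━━━━━━━━━━━━━━┓           
FileBrowser                    ┃           
───────────────────────────────┨           
 [-] workspace/                ┃           
   server.html                 ┃           
  ┏━━━━━━━━━━━━━━━━━━━━━┓      ┃           
  ┃ DialogModal         ┃      ┃           
  ┠─────────────────────┨      ┃           
  ┃┏━━━━━━━━━━━━━━━━━━━━━━━━━━━━━━━━━━━┓   
  ┃┃ CheckboxTree                      ┃   
  ┃┠───────────────────────────────────┨   
  ┃┃>[-] project/                      ┃   
  ┃┃   [x] utils.toml                  ┃   
  ┃┃   [-] assets/                     ┃   
  ┃┃     [-] api/                      ┃   
  ┃┃       [x] test.toml               ┃   
  ┃┃       [ ] logger.go               ┃   
  ┃┃       [ ] setup.py                ┃   
  ┃┃     [ ] database.txt              ┃   
━━┃┃     [ ] types.html                ┃   


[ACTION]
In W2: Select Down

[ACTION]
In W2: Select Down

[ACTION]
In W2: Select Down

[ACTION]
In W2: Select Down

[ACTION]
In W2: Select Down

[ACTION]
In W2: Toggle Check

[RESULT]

                                           
                                           
                                           
━━━━━━━━━━━━━━━━━━━━━━━━━━━━━━━┓           
FileBrowser                    ┃           
───────────────────────────────┨           
 [-] workspace/                ┃           
   server.html                 ┃           
  ┏━━━━━━━━━━━━━━━━━━━━━┓      ┃           
  ┃ DialogModal         ┃      ┃           
  ┠─────────────────────┨      ┃           
  ┃┏━━━━━━━━━━━━━━━━━━━━━━━━━━━━━━━━━━━┓   
  ┃┃ CheckboxTree                      ┃   
  ┃┠───────────────────────────────────┨   
  ┃┃ [-] project/                      ┃   
  ┃┃   [x] utils.toml                  ┃   
  ┃┃   [-] assets/                     ┃   
  ┃┃     [-] api/                      ┃   
  ┃┃       [x] test.toml               ┃   
  ┃┃>      [x] logger.go               ┃   
  ┃┃       [ ] setup.py                ┃   
  ┃┃     [ ] database.txt              ┃   
━━┃┃     [ ] types.html                ┃   
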